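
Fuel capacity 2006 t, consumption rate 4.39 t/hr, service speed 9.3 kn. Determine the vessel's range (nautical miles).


Formula: endurance = fuel / rate; range = endurance * speed
Step 1 — endurance = 2006 / 4.39 = 456.9476 hours
Step 2 — range = 456.9476 * 9.3 ≈ 4249.6 nautical miles (5 s.f.)

4249.6 NM


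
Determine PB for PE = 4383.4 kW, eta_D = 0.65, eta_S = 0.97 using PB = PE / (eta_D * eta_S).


Formula: PB = PE / (eta_D * eta_S)
Step 1 — combined efficiency = eta_D * eta_S = 0.65 * 0.97 = 0.6305
Step 2 — PB = 4383.4 / 0.6305 ≈ 6952.3 kW (5 s.f.)

6952.3 kW


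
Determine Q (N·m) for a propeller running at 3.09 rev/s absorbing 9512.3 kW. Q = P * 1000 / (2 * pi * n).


Formula: Q = P_W / (2 * pi * n)
Step 1 — P_W = 9512.3 kW * 1000 = 9512300.0 W
Step 2 — 2 * pi * n = 2 * pi * 3.09 = 19.415043
Step 3 — Q = 9512300.0 / 19.415043 ≈ 489940 N·m (5 s.f.)

489940 N·m


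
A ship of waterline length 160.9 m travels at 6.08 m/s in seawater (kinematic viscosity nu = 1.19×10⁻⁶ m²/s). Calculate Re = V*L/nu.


Formula: Re = V * L / nu
Step 1 — V * L = 6.08 * 160.9 = 978.272 m^2/s
Step 2 — Re = 978.272 / 1.19e-6 = 8.22e+08

8.22e+08


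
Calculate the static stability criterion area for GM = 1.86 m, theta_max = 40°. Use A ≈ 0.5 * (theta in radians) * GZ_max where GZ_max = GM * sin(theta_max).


Formula: GZ_max = GM * sin(theta); Area = 0.5 * theta_rad * GZ_max
Step 1 — GZ_max = 1.86 * sin(40°) = 1.86 * 0.642788 = 1.195586 m
Step 2 — theta_rad = 40 * pi/180 = 0.698132 rad
Step 3 — Area = 0.5 * 0.698132 * 1.195586 ≈ 0.41734 m·rad (5 s.f.)

0.41734 m·rad


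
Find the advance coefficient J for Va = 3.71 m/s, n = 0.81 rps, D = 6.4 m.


Formula: J = Va / (n * D)
Step 1 — n * D = 0.81 * 6.4 = 5.184
Step 2 — J = 3.71 / 5.184 ≈ 0.71566 (5 s.f.)

0.71566


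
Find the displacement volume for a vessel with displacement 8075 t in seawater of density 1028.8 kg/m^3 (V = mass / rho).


Formula: V = mass / rho
Step 1 — convert tonnes to kg: 8075 t * 1000 = 8075000 kg
Step 2 — V = 8075000 / 1028.8 ≈ 7849.0 m^3 (5 s.f.)

7849.0 m^3


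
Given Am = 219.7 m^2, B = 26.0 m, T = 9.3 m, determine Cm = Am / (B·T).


Formula: Cm = Am / (B * T)
Step 1 — B * T = 26.0 * 9.3 = 241.8 m^2
Step 2 — Cm = 219.7 / 241.8 ≈ 0.90860 (5 s.f.)

0.90860


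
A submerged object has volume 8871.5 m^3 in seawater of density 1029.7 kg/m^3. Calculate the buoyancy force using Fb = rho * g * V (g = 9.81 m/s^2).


Formula: Fb = rho * g * V
Substituting: Fb = 1029.7 * 9.81 * 8871.5
Intermediate: 1029.7 * 9.81 = 10101.357
Result: Fb = 10101.357 * 8871.5 ≈ 89614000 N (5 s.f.)

89614000 N


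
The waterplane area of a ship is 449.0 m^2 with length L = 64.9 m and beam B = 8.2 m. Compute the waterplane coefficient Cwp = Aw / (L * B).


Formula: Cwp = Aw / (L * B)
Step 1 — L * B = 64.9 * 8.2 = 532.18 m^2
Step 2 — Cwp = 449.0 / 532.18 ≈ 0.84370 (5 s.f.)

0.84370


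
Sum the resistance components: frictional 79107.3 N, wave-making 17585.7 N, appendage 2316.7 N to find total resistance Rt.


Formula: Rt = Rf + Rw + Ra
Substituting: Rt = 79107.3 + 17585.7 + 2316.7
Result: Rt = 99009.7 N

99009.7 N


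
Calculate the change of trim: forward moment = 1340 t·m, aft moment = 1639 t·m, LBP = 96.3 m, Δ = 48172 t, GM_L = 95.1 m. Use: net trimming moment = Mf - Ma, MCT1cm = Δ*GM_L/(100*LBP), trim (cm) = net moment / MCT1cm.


Formula: net trimming moment = Mf - Ma; MCT1cm = Δ*GM_L/(100*LBP); trim = net moment / MCT1cm
Step 1 — net trimming moment = 1340 - 1639 = -299 t·m
Step 2 — MCT1cm = 48172 * 95.1 / (100 * 96.3) = 475.7173 t·m/cm
Step 3 — trim = -299 / 475.7173 ≈ -0.62852 cm (5 s.f.)

-0.62852 cm


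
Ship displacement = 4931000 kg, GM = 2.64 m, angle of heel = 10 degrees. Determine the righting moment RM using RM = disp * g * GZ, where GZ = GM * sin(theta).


Formula: GZ = GM * sin(theta); RM = disp * g * GZ
Step 1 — GZ = 2.64 * sin(10°) = 2.64 * 0.173648 = 0.458431 m
Step 2 — RM = 4931000 * 9.81 * 0.458431 ≈ 22176000 N·m (5 s.f.)

22176000 N·m


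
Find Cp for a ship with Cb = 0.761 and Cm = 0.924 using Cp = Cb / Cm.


Formula: Cp = Cb / Cm
Substituting: Cp = 0.761 / 0.924
Result: Cp ≈ 0.82359 (5 s.f.)

0.82359


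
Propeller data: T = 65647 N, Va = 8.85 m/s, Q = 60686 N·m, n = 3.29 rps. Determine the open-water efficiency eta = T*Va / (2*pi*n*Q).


Formula: eta = T * Va / (2 * pi * n * Q)
Step 1 — numerator = T * Va = 65647 * 8.85 = 580975.95
Step 2 — 2 * pi * n = 2 * pi * 3.29 = 20.67168
Step 3 — denominator = 20.67168 * 60686 = 1254481.57
Step 4 — eta = 580975.95 / 1254481.57 ≈ 0.46312 (5 s.f.)

0.46312


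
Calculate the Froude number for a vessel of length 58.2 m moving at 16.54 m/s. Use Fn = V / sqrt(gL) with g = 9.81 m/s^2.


Formula: Fn = V / sqrt(g * L)
Step 1 — g * L = 9.81 * 58.2 = 570.942
Step 2 — sqrt(g * L) = sqrt(570.942) = 23.894393
Step 3 — Fn = 16.54 / 23.894393 ≈ 0.69221 (5 s.f.)

0.69221


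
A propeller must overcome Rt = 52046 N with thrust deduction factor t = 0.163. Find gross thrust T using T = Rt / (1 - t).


Formula: T = Rt / (1 - t)
Step 1 — (1 - t) = 1 - 0.163 = 0.837
Step 2 — T = 52046 / 0.837 ≈ 62182 N (5 s.f.)

62182 N


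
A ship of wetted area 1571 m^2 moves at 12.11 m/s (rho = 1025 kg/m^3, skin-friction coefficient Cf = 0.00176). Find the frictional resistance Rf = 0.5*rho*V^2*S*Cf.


Formula: Rf = 0.5 * rho * V^2 * S * Cf
Step 1 — V^2 = 12.11^2 = 146.6521
Step 2 — 0.5 * rho * V^2 = 0.5 * 1025 * 146.6521 = 75159.20125
Step 3 — Rf = 75159.20125 * 1571 * 0.00176 ≈ 207810 N (5 s.f.)

207810 N


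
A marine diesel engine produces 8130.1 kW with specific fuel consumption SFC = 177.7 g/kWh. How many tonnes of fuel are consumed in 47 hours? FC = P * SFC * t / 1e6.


Formula: FC (tonnes) = P * SFC * t / 1,000,000
Step 1 — P * SFC * t = 8130.1 * 177.7 * 47 = 67901782.19 g
Step 2 — FC (tonnes) = 67901782.19 / 1,000,000 ≈ 67.902 tonnes (5 s.f.)

67.902 tonnes


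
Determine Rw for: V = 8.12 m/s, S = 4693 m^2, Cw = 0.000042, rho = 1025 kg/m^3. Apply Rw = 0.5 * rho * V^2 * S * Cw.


Formula: Rw = 0.5 * rho * V^2 * S * Cw
Step 1 — V^2 = 8.12^2 = 65.9344
Step 2 — 0.5 * rho * V^2 = 0.5 * 1025 * 65.9344 = 33791.38
Step 3 — Rw = 33791.38 * 4693 * 0.000042 ≈ 6660.5 N (5 s.f.)

6660.5 N


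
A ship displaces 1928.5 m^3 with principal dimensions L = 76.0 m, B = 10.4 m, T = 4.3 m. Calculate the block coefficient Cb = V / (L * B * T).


Formula: Cb = V / (L * B * T)
Step 1 — L * B * T = 76.0 * 10.4 * 4.3 = 3398.72 m^3
Step 2 — Cb = 1928.5 / 3398.72 ≈ 0.56742 (5 s.f.)

0.56742


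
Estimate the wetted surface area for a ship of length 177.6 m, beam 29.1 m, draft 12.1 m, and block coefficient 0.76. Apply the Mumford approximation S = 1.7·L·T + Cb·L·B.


Formula: S = 1.7*L*T + V/T with V = Cb*L*B*T, i.e. S = L * (1.7*T + Cb*B)
Step 1 — 1.7*T = 1.7 * 12.1 = 20.57 m
Step 2 — Cb*B = 0.76 * 29.1 = 22.116 m
Step 3 — 1.7*T + Cb*B = 20.57 + 22.116 = 42.686 m
Step 4 — S = 177.6 * 42.686 ≈ 7581.0 m^2 (5 s.f.)

7581.0 m^2


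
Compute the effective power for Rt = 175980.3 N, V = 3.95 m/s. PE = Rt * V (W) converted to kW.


Formula: PE = Rt * V / 1000 (kW)
Step 1 — PE (W) = 175980.3 * 3.95 = 695122.185 W
Step 2 — PE (kW) = 695122.185 / 1000 ≈ 695.12 kW (5 s.f.)

695.12 kW


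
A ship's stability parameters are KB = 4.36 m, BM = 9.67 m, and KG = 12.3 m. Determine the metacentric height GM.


Formula: GM = KB + BM - KG
Step 1 — KM = KB + BM = 4.36 + 9.67 = 14.03 m
Step 2 — GM = KM - KG = 14.03 - 12.3 = 1.73 m

1.73 m


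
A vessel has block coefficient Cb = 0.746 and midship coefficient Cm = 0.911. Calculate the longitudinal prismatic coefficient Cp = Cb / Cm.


Formula: Cp = Cb / Cm
Substituting: Cp = 0.746 / 0.911
Result: Cp ≈ 0.81888 (5 s.f.)

0.81888


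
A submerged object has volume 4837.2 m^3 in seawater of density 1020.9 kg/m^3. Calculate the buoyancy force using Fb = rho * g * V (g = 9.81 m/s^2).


Formula: Fb = rho * g * V
Substituting: Fb = 1020.9 * 9.81 * 4837.2
Intermediate: 1020.9 * 9.81 = 10015.029
Result: Fb = 10015.029 * 4837.2 ≈ 48445000 N (5 s.f.)

48445000 N


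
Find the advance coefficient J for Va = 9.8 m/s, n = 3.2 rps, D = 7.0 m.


Formula: J = Va / (n * D)
Step 1 — n * D = 3.2 * 7.0 = 22.4
Step 2 — J = 9.8 / 22.4 ≈ 0.43750 (5 s.f.)

0.43750


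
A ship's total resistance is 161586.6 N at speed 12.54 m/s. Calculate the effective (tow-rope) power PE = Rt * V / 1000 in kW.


Formula: PE = Rt * V / 1000 (kW)
Step 1 — PE (W) = 161586.6 * 12.54 = 2026295.964 W
Step 2 — PE (kW) = 2026295.964 / 1000 ≈ 2026.3 kW (5 s.f.)

2026.3 kW


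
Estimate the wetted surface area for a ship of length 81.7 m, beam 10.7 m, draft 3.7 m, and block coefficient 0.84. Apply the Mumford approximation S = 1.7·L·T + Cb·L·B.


Formula: S = 1.7*L*T + V/T with V = Cb*L*B*T, i.e. S = L * (1.7*T + Cb*B)
Step 1 — 1.7*T = 1.7 * 3.7 = 6.29 m
Step 2 — Cb*B = 0.84 * 10.7 = 8.988 m
Step 3 — 1.7*T + Cb*B = 6.29 + 8.988 = 15.278 m
Step 4 — S = 81.7 * 15.278 ≈ 1248.2 m^2 (5 s.f.)

1248.2 m^2


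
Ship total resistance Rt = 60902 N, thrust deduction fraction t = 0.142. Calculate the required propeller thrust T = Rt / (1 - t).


Formula: T = Rt / (1 - t)
Step 1 — (1 - t) = 1 - 0.142 = 0.858
Step 2 — T = 60902 / 0.858 ≈ 70981 N (5 s.f.)

70981 N


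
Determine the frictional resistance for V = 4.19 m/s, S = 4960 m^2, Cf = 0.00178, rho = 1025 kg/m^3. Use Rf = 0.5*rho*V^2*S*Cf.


Formula: Rf = 0.5 * rho * V^2 * S * Cf
Step 1 — V^2 = 4.19^2 = 17.5561
Step 2 — 0.5 * rho * V^2 = 0.5 * 1025 * 17.5561 = 8997.50125
Step 3 — Rf = 8997.50125 * 4960 * 0.00178 ≈ 79437 N (5 s.f.)

79437 N


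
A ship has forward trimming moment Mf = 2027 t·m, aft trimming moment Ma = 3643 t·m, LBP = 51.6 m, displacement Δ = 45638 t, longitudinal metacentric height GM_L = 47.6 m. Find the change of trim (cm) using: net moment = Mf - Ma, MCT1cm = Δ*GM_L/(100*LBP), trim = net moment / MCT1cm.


Formula: net trimming moment = Mf - Ma; MCT1cm = Δ*GM_L/(100*LBP); trim = net moment / MCT1cm
Step 1 — net trimming moment = 2027 - 3643 = -1616 t·m
Step 2 — MCT1cm = 45638 * 47.6 / (100 * 51.6) = 421.0017 t·m/cm
Step 3 — trim = -1616 / 421.0017 ≈ -3.8385 cm (5 s.f.)

-3.8385 cm


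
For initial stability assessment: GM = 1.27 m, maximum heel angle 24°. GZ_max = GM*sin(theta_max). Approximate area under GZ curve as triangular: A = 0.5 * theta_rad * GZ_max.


Formula: GZ_max = GM * sin(theta); Area = 0.5 * theta_rad * GZ_max
Step 1 — GZ_max = 1.27 * sin(24°) = 1.27 * 0.406737 = 0.516556 m
Step 2 — theta_rad = 24 * pi/180 = 0.418879 rad
Step 3 — Area = 0.5 * 0.418879 * 0.516556 ≈ 0.10819 m·rad (5 s.f.)

0.10819 m·rad


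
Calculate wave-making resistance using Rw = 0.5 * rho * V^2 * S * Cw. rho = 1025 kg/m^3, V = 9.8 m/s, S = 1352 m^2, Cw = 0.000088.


Formula: Rw = 0.5 * rho * V^2 * S * Cw
Step 1 — V^2 = 9.8^2 = 96.04
Step 2 — 0.5 * rho * V^2 = 0.5 * 1025 * 96.04 = 49220.5
Step 3 — Rw = 49220.5 * 1352 * 0.000088 ≈ 5856.1 N (5 s.f.)

5856.1 N


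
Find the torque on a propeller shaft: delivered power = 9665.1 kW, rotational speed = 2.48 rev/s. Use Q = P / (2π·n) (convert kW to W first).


Formula: Q = P_W / (2 * pi * n)
Step 1 — P_W = 9665.1 kW * 1000 = 9665100.0 W
Step 2 — 2 * pi * n = 2 * pi * 2.48 = 15.5823
Step 3 — Q = 9665100.0 / 15.5823 ≈ 620260 N·m (5 s.f.)

620260 N·m


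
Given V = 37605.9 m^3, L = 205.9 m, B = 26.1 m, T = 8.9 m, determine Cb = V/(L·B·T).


Formula: Cb = V / (L * B * T)
Step 1 — L * B * T = 205.9 * 26.1 * 8.9 = 47828.511 m^3
Step 2 — Cb = 37605.9 / 47828.511 ≈ 0.78627 (5 s.f.)

0.78627


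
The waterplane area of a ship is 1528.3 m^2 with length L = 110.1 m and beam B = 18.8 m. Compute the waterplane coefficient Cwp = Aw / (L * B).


Formula: Cwp = Aw / (L * B)
Step 1 — L * B = 110.1 * 18.8 = 2069.88 m^2
Step 2 — Cwp = 1528.3 / 2069.88 ≈ 0.73835 (5 s.f.)

0.73835


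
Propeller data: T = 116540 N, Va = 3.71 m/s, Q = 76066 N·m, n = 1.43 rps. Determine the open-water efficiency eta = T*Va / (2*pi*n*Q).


Formula: eta = T * Va / (2 * pi * n * Q)
Step 1 — numerator = T * Va = 116540 * 3.71 = 432363.4
Step 2 — 2 * pi * n = 2 * pi * 1.43 = 8.984955
Step 3 — denominator = 8.984955 * 76066 = 683449.59
Step 4 — eta = 432363.4 / 683449.59 ≈ 0.63262 (5 s.f.)

0.63262


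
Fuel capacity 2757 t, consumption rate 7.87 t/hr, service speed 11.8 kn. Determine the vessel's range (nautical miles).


Formula: endurance = fuel / rate; range = endurance * speed
Step 1 — endurance = 2757 / 7.87 = 350.3177 hours
Step 2 — range = 350.3177 * 11.8 ≈ 4133.7 nautical miles (5 s.f.)

4133.7 NM


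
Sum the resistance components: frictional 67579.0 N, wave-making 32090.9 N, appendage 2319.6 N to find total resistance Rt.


Formula: Rt = Rf + Rw + Ra
Substituting: Rt = 67579.0 + 32090.9 + 2319.6
Result: Rt = 101989.5 N

101989.5 N


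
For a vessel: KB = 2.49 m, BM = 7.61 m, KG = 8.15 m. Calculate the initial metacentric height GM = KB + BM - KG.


Formula: GM = KB + BM - KG
Step 1 — KM = KB + BM = 2.49 + 7.61 = 10.1 m
Step 2 — GM = KM - KG = 10.1 - 8.15 = 1.95 m

1.95 m


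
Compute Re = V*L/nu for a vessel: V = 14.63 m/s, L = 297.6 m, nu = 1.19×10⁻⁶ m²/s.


Formula: Re = V * L / nu
Step 1 — V * L = 14.63 * 297.6 = 4353.888 m^2/s
Step 2 — Re = 4353.888 / 1.19e-6 = 3.66e+09

3.66e+09


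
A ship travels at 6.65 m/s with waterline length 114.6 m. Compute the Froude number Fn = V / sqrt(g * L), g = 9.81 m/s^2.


Formula: Fn = V / sqrt(g * L)
Step 1 — g * L = 9.81 * 114.6 = 1124.226
Step 2 — sqrt(g * L) = sqrt(1124.226) = 33.52948
Step 3 — Fn = 6.65 / 33.52948 ≈ 0.19833 (5 s.f.)

0.19833


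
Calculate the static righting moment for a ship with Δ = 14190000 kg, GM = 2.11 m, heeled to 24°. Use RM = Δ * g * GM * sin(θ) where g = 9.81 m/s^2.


Formula: GZ = GM * sin(theta); RM = disp * g * GZ
Step 1 — GZ = 2.11 * sin(24°) = 2.11 * 0.406737 = 0.858215 m
Step 2 — RM = 14190000 * 9.81 * 0.858215 ≈ 119470000 N·m (5 s.f.)

119470000 N·m


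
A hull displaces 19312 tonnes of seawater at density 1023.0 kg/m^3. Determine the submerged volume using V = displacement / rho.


Formula: V = mass / rho
Step 1 — convert tonnes to kg: 19312 t * 1000 = 19312000 kg
Step 2 — V = 19312000 / 1023.0 ≈ 18878 m^3 (5 s.f.)

18878 m^3


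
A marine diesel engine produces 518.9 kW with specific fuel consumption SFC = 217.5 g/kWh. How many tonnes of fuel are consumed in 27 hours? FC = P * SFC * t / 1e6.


Formula: FC (tonnes) = P * SFC * t / 1,000,000
Step 1 — P * SFC * t = 518.9 * 217.5 * 27 = 3047240.25 g
Step 2 — FC (tonnes) = 3047240.25 / 1,000,000 ≈ 3.0472 tonnes (5 s.f.)

3.0472 tonnes


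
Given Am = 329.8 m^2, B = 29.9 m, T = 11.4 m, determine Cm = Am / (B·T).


Formula: Cm = Am / (B * T)
Step 1 — B * T = 29.9 * 11.4 = 340.86 m^2
Step 2 — Cm = 329.8 / 340.86 ≈ 0.96755 (5 s.f.)

0.96755


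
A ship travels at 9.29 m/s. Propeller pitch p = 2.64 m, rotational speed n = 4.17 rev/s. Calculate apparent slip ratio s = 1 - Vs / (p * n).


Formula: s = 1 - Vs / (p * n)
Step 1 — p * n = 2.64 * 4.17 = 11.0088
Step 2 — Vs / (p*n) = 9.29 / 11.0088 = 0.84387 (6 d.p.)
Step 3 — s = 1 - 0.84387 = 0.15613

0.15613


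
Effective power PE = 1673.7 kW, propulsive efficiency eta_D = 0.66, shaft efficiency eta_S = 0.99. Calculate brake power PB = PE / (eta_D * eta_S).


Formula: PB = PE / (eta_D * eta_S)
Step 1 — combined efficiency = eta_D * eta_S = 0.66 * 0.99 = 0.6534
Step 2 — PB = 1673.7 / 0.6534 ≈ 2561.5 kW (5 s.f.)

2561.5 kW


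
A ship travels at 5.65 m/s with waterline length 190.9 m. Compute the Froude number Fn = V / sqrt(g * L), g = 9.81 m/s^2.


Formula: Fn = V / sqrt(g * L)
Step 1 — g * L = 9.81 * 190.9 = 1872.729
Step 2 — sqrt(g * L) = sqrt(1872.729) = 43.275039
Step 3 — Fn = 5.65 / 43.275039 ≈ 0.13056 (5 s.f.)

0.13056


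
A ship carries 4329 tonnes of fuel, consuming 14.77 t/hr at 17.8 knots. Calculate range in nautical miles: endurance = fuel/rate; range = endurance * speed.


Formula: endurance = fuel / rate; range = endurance * speed
Step 1 — endurance = 4329 / 14.77 = 293.0941 hours
Step 2 — range = 293.0941 * 17.8 ≈ 5217.1 nautical miles (5 s.f.)

5217.1 NM


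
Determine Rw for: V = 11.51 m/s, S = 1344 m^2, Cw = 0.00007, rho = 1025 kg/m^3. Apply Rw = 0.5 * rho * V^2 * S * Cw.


Formula: Rw = 0.5 * rho * V^2 * S * Cw
Step 1 — V^2 = 11.51^2 = 132.4801
Step 2 — 0.5 * rho * V^2 = 0.5 * 1025 * 132.4801 = 67896.05125
Step 3 — Rw = 67896.05125 * 1344 * 0.00007 ≈ 6387.7 N (5 s.f.)

6387.7 N


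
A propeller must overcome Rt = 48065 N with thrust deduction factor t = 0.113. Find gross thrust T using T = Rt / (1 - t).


Formula: T = Rt / (1 - t)
Step 1 — (1 - t) = 1 - 0.113 = 0.887
Step 2 — T = 48065 / 0.887 ≈ 54188 N (5 s.f.)

54188 N


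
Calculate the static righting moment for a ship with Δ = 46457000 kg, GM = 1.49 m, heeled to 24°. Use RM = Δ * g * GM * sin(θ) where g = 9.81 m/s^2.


Formula: GZ = GM * sin(theta); RM = disp * g * GZ
Step 1 — GZ = 1.49 * sin(24°) = 1.49 * 0.406737 = 0.606038 m
Step 2 — RM = 46457000 * 9.81 * 0.606038 ≈ 276200000 N·m (5 s.f.)

276200000 N·m


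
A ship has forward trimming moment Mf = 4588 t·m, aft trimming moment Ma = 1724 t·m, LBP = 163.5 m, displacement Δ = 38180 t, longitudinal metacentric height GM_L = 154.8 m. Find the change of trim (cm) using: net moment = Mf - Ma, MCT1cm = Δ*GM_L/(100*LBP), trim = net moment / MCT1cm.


Formula: net trimming moment = Mf - Ma; MCT1cm = Δ*GM_L/(100*LBP); trim = net moment / MCT1cm
Step 1 — net trimming moment = 4588 - 1724 = 2864 t·m
Step 2 — MCT1cm = 38180 * 154.8 / (100 * 163.5) = 361.484 t·m/cm
Step 3 — trim = 2864 / 361.484 ≈ 7.9229 cm (5 s.f.)

7.9229 cm


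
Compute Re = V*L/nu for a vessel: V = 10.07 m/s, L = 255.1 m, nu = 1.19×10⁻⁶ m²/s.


Formula: Re = V * L / nu
Step 1 — V * L = 10.07 * 255.1 = 2568.857 m^2/s
Step 2 — Re = 2568.857 / 1.19e-6 = 2.16e+09

2.16e+09


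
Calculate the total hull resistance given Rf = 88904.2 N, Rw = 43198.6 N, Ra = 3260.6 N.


Formula: Rt = Rf + Rw + Ra
Substituting: Rt = 88904.2 + 43198.6 + 3260.6
Result: Rt = 135363.4 N

135363.4 N


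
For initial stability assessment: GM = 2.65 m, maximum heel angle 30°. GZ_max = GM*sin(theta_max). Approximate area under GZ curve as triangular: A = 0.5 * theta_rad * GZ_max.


Formula: GZ_max = GM * sin(theta); Area = 0.5 * theta_rad * GZ_max
Step 1 — GZ_max = 2.65 * sin(30°) = 2.65 * 0.5 = 1.325 m
Step 2 — theta_rad = 30 * pi/180 = 0.523599 rad
Step 3 — Area = 0.5 * 0.523599 * 1.325 ≈ 0.34688 m·rad (5 s.f.)

0.34688 m·rad


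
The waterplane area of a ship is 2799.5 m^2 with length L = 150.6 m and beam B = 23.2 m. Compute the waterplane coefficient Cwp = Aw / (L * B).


Formula: Cwp = Aw / (L * B)
Step 1 — L * B = 150.6 * 23.2 = 3493.92 m^2
Step 2 — Cwp = 2799.5 / 3493.92 ≈ 0.80125 (5 s.f.)

0.80125


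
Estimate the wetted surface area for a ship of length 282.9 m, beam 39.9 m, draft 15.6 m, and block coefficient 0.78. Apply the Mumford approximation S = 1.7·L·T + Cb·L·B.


Formula: S = 1.7*L*T + V/T with V = Cb*L*B*T, i.e. S = L * (1.7*T + Cb*B)
Step 1 — 1.7*T = 1.7 * 15.6 = 26.52 m
Step 2 — Cb*B = 0.78 * 39.9 = 31.122 m
Step 3 — 1.7*T + Cb*B = 26.52 + 31.122 = 57.642 m
Step 4 — S = 282.9 * 57.642 ≈ 16307 m^2 (5 s.f.)

16307 m^2


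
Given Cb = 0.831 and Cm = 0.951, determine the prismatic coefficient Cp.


Formula: Cp = Cb / Cm
Substituting: Cp = 0.831 / 0.951
Result: Cp ≈ 0.87382 (5 s.f.)

0.87382


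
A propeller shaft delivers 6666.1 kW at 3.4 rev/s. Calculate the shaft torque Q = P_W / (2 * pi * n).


Formula: Q = P_W / (2 * pi * n)
Step 1 — P_W = 6666.1 kW * 1000 = 6666100.0 W
Step 2 — 2 * pi * n = 2 * pi * 3.4 = 21.36283
Step 3 — Q = 6666100.0 / 21.36283 ≈ 312040 N·m (5 s.f.)

312040 N·m


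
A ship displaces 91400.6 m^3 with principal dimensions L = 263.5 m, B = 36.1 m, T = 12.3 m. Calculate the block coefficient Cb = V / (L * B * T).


Formula: Cb = V / (L * B * T)
Step 1 — L * B * T = 263.5 * 36.1 * 12.3 = 117001.905 m^3
Step 2 — Cb = 91400.6 / 117001.905 ≈ 0.78119 (5 s.f.)

0.78119


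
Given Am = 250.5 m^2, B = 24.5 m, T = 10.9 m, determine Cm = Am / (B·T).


Formula: Cm = Am / (B * T)
Step 1 — B * T = 24.5 * 10.9 = 267.05 m^2
Step 2 — Cm = 250.5 / 267.05 ≈ 0.93803 (5 s.f.)

0.93803


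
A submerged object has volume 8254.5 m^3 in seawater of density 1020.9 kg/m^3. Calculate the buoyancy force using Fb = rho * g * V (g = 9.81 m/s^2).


Formula: Fb = rho * g * V
Substituting: Fb = 1020.9 * 9.81 * 8254.5
Intermediate: 1020.9 * 9.81 = 10015.029
Result: Fb = 10015.029 * 8254.5 ≈ 82669000 N (5 s.f.)

82669000 N


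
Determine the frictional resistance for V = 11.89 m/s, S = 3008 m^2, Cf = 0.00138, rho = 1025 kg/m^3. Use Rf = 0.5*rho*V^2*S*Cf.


Formula: Rf = 0.5 * rho * V^2 * S * Cf
Step 1 — V^2 = 11.89^2 = 141.3721
Step 2 — 0.5 * rho * V^2 = 0.5 * 1025 * 141.3721 = 72453.20125
Step 3 — Rf = 72453.20125 * 3008 * 0.00138 ≈ 300760 N (5 s.f.)

300760 N


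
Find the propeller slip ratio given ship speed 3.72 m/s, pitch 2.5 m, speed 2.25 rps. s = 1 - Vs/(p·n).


Formula: s = 1 - Vs / (p * n)
Step 1 — p * n = 2.5 * 2.25 = 5.625
Step 2 — Vs / (p*n) = 3.72 / 5.625 = 0.661333 (6 d.p.)
Step 3 — s = 1 - 0.661333 = 0.338667

0.338667


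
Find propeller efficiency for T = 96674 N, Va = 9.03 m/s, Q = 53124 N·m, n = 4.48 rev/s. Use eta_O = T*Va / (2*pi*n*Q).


Formula: eta = T * Va / (2 * pi * n * Q)
Step 1 — numerator = T * Va = 96674 * 9.03 = 872966.22
Step 2 — 2 * pi * n = 2 * pi * 4.48 = 28.14867
Step 3 — denominator = 28.14867 * 53124 = 1495369.95
Step 4 — eta = 872966.22 / 1495369.95 ≈ 0.58378 (5 s.f.)

0.58378


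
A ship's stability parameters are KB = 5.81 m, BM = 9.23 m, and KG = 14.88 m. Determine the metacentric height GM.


Formula: GM = KB + BM - KG
Step 1 — KM = KB + BM = 5.81 + 9.23 = 15.04 m
Step 2 — GM = KM - KG = 15.04 - 14.88 = 0.16 m

0.16 m


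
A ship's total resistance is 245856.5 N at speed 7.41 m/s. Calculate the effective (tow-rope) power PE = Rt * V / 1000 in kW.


Formula: PE = Rt * V / 1000 (kW)
Step 1 — PE (W) = 245856.5 * 7.41 = 1821796.665 W
Step 2 — PE (kW) = 1821796.665 / 1000 ≈ 1821.8 kW (5 s.f.)

1821.8 kW


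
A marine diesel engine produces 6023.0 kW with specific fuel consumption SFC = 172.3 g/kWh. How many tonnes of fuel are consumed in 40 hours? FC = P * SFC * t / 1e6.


Formula: FC (tonnes) = P * SFC * t / 1,000,000
Step 1 — P * SFC * t = 6023.0 * 172.3 * 40 = 41510516.0 g
Step 2 — FC (tonnes) = 41510516.0 / 1,000,000 ≈ 41.511 tonnes (5 s.f.)

41.511 tonnes


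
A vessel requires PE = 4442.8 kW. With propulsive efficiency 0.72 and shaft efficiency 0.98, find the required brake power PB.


Formula: PB = PE / (eta_D * eta_S)
Step 1 — combined efficiency = eta_D * eta_S = 0.72 * 0.98 = 0.7056
Step 2 — PB = 4442.8 / 0.7056 ≈ 6296.5 kW (5 s.f.)

6296.5 kW


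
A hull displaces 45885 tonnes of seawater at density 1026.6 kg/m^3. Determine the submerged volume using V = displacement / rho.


Formula: V = mass / rho
Step 1 — convert tonnes to kg: 45885 t * 1000 = 45885000 kg
Step 2 — V = 45885000 / 1026.6 ≈ 44696 m^3 (5 s.f.)

44696 m^3


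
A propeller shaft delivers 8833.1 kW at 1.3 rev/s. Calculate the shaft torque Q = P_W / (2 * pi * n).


Formula: Q = P_W / (2 * pi * n)
Step 1 — P_W = 8833.1 kW * 1000 = 8833100.0 W
Step 2 — 2 * pi * n = 2 * pi * 1.3 = 8.168141
Step 3 — Q = 8833100.0 / 8.168141 ≈ 1081400 N·m (5 s.f.)

1081400 N·m


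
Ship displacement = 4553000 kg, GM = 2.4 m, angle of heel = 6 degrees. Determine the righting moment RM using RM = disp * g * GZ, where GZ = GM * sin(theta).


Formula: GZ = GM * sin(theta); RM = disp * g * GZ
Step 1 — GZ = 2.4 * sin(6°) = 2.4 * 0.104528 = 0.250867 m
Step 2 — RM = 4553000 * 9.81 * 0.250867 ≈ 11205000 N·m (5 s.f.)

11205000 N·m


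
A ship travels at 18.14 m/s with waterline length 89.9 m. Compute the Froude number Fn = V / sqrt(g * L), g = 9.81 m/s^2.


Formula: Fn = V / sqrt(g * L)
Step 1 — g * L = 9.81 * 89.9 = 881.919
Step 2 — sqrt(g * L) = sqrt(881.919) = 29.697121
Step 3 — Fn = 18.14 / 29.697121 ≈ 0.61083 (5 s.f.)

0.61083


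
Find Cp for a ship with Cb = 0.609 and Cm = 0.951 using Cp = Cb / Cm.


Formula: Cp = Cb / Cm
Substituting: Cp = 0.609 / 0.951
Result: Cp ≈ 0.64038 (5 s.f.)

0.64038


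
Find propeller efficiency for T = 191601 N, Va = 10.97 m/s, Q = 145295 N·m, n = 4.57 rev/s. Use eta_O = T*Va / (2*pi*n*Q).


Formula: eta = T * Va / (2 * pi * n * Q)
Step 1 — numerator = T * Va = 191601 * 10.97 = 2101862.97
Step 2 — 2 * pi * n = 2 * pi * 4.57 = 28.714157
Step 3 — denominator = 28.714157 * 145295 = 4172023.44
Step 4 — eta = 2101862.97 / 4172023.44 ≈ 0.50380 (5 s.f.)

0.50380


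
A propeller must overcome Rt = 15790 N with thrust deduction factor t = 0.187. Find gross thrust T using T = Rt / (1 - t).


Formula: T = Rt / (1 - t)
Step 1 — (1 - t) = 1 - 0.187 = 0.813
Step 2 — T = 15790 / 0.813 ≈ 19422 N (5 s.f.)

19422 N


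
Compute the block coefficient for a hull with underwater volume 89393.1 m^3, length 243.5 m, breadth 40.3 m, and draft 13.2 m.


Formula: Cb = V / (L * B * T)
Step 1 — L * B * T = 243.5 * 40.3 * 13.2 = 129532.26 m^3
Step 2 — Cb = 89393.1 / 129532.26 ≈ 0.69012 (5 s.f.)

0.69012


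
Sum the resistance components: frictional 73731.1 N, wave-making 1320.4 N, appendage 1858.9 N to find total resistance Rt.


Formula: Rt = Rf + Rw + Ra
Substituting: Rt = 73731.1 + 1320.4 + 1858.9
Result: Rt = 76910.4 N

76910.4 N


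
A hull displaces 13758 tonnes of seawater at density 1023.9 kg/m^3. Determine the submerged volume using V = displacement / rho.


Formula: V = mass / rho
Step 1 — convert tonnes to kg: 13758 t * 1000 = 13758000 kg
Step 2 — V = 13758000 / 1023.9 ≈ 13437 m^3 (5 s.f.)

13437 m^3


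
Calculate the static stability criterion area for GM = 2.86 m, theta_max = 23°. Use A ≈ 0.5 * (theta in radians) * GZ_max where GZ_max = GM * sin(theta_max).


Formula: GZ_max = GM * sin(theta); Area = 0.5 * theta_rad * GZ_max
Step 1 — GZ_max = 2.86 * sin(23°) = 2.86 * 0.390731 = 1.117491 m
Step 2 — theta_rad = 23 * pi/180 = 0.401426 rad
Step 3 — Area = 0.5 * 0.401426 * 1.117491 ≈ 0.22429 m·rad (5 s.f.)

0.22429 m·rad


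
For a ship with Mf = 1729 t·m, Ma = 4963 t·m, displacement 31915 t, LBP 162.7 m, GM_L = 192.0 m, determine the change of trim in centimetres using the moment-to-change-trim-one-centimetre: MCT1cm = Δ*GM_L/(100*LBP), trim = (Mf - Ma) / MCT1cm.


Formula: net trimming moment = Mf - Ma; MCT1cm = Δ*GM_L/(100*LBP); trim = net moment / MCT1cm
Step 1 — net trimming moment = 1729 - 4963 = -3234 t·m
Step 2 — MCT1cm = 31915 * 192.0 / (100 * 162.7) = 376.6245 t·m/cm
Step 3 — trim = -3234 / 376.6245 ≈ -8.5868 cm (5 s.f.)

-8.5868 cm


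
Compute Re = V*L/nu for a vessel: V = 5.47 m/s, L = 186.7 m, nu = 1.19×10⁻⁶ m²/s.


Formula: Re = V * L / nu
Step 1 — V * L = 5.47 * 186.7 = 1021.249 m^2/s
Step 2 — Re = 1021.249 / 1.19e-6 = 8.58e+08

8.58e+08


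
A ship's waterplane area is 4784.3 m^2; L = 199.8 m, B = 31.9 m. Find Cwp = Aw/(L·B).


Formula: Cwp = Aw / (L * B)
Step 1 — L * B = 199.8 * 31.9 = 6373.62 m^2
Step 2 — Cwp = 4784.3 / 6373.62 ≈ 0.75064 (5 s.f.)

0.75064


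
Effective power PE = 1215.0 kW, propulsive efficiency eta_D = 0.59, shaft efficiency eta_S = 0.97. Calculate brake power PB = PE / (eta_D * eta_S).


Formula: PB = PE / (eta_D * eta_S)
Step 1 — combined efficiency = eta_D * eta_S = 0.59 * 0.97 = 0.5723
Step 2 — PB = 1215.0 / 0.5723 ≈ 2123.0 kW (5 s.f.)

2123.0 kW


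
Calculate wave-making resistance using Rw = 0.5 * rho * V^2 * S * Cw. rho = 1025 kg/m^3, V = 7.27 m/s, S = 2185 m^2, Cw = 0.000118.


Formula: Rw = 0.5 * rho * V^2 * S * Cw
Step 1 — V^2 = 7.27^2 = 52.8529
Step 2 — 0.5 * rho * V^2 = 0.5 * 1025 * 52.8529 = 27087.11125
Step 3 — Rw = 27087.11125 * 2185 * 0.000118 ≈ 6983.9 N (5 s.f.)

6983.9 N


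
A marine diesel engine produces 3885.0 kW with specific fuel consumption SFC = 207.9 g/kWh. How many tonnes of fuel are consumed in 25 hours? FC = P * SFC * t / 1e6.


Formula: FC (tonnes) = P * SFC * t / 1,000,000
Step 1 — P * SFC * t = 3885.0 * 207.9 * 25 = 20192287.5 g
Step 2 — FC (tonnes) = 20192287.5 / 1,000,000 ≈ 20.192 tonnes (5 s.f.)

20.192 tonnes


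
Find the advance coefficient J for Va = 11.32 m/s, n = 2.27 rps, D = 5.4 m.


Formula: J = Va / (n * D)
Step 1 — n * D = 2.27 * 5.4 = 12.258
Step 2 — J = 11.32 / 12.258 ≈ 0.92348 (5 s.f.)

0.92348


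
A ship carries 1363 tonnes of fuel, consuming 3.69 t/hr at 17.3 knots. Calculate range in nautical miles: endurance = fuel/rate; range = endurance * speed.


Formula: endurance = fuel / rate; range = endurance * speed
Step 1 — endurance = 1363 / 3.69 = 369.3767 hours
Step 2 — range = 369.3767 * 17.3 ≈ 6390.2 nautical miles (5 s.f.)

6390.2 NM


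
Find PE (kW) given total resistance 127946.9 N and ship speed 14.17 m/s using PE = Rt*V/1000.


Formula: PE = Rt * V / 1000 (kW)
Step 1 — PE (W) = 127946.9 * 14.17 = 1813007.573 W
Step 2 — PE (kW) = 1813007.573 / 1000 ≈ 1813.0 kW (5 s.f.)

1813.0 kW


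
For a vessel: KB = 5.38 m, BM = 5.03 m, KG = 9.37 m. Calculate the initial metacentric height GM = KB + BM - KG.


Formula: GM = KB + BM - KG
Step 1 — KM = KB + BM = 5.38 + 5.03 = 10.41 m
Step 2 — GM = KM - KG = 10.41 - 9.37 = 1.04 m

1.04 m


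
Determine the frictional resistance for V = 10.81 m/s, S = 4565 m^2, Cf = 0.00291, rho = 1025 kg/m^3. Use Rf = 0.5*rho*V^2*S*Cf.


Formula: Rf = 0.5 * rho * V^2 * S * Cf
Step 1 — V^2 = 10.81^2 = 116.8561
Step 2 — 0.5 * rho * V^2 = 0.5 * 1025 * 116.8561 = 59888.75125
Step 3 — Rf = 59888.75125 * 4565 * 0.00291 ≈ 795570 N (5 s.f.)

795570 N


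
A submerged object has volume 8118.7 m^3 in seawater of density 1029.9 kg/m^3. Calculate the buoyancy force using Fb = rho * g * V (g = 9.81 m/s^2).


Formula: Fb = rho * g * V
Substituting: Fb = 1029.9 * 9.81 * 8118.7
Intermediate: 1029.9 * 9.81 = 10103.319
Result: Fb = 10103.319 * 8118.7 ≈ 82026000 N (5 s.f.)

82026000 N


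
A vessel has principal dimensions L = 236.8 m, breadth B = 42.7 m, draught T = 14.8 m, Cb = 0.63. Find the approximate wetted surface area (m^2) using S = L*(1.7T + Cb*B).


Formula: S = 1.7*L*T + V/T with V = Cb*L*B*T, i.e. S = L * (1.7*T + Cb*B)
Step 1 — 1.7*T = 1.7 * 14.8 = 25.16 m
Step 2 — Cb*B = 0.63 * 42.7 = 26.901 m
Step 3 — 1.7*T + Cb*B = 25.16 + 26.901 = 52.061 m
Step 4 — S = 236.8 * 52.061 ≈ 12328 m^2 (5 s.f.)

12328 m^2


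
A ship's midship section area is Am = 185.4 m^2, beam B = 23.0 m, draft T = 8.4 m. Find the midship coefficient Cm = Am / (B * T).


Formula: Cm = Am / (B * T)
Step 1 — B * T = 23.0 * 8.4 = 193.2 m^2
Step 2 — Cm = 185.4 / 193.2 ≈ 0.95963 (5 s.f.)

0.95963


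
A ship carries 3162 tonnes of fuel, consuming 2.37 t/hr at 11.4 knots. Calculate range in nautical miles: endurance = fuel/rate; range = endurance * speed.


Formula: endurance = fuel / rate; range = endurance * speed
Step 1 — endurance = 3162 / 2.37 = 1334.1772 hours
Step 2 — range = 1334.1772 * 11.4 ≈ 15210 nautical miles (5 s.f.)

15210 NM


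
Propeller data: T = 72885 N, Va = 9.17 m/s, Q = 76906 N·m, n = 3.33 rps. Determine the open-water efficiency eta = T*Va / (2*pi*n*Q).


Formula: eta = T * Va / (2 * pi * n * Q)
Step 1 — numerator = T * Va = 72885 * 9.17 = 668355.45
Step 2 — 2 * pi * n = 2 * pi * 3.33 = 20.923007
Step 3 — denominator = 20.923007 * 76906 = 1609104.78
Step 4 — eta = 668355.45 / 1609104.78 ≈ 0.41536 (5 s.f.)

0.41536


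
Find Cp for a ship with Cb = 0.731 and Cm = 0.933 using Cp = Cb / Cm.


Formula: Cp = Cb / Cm
Substituting: Cp = 0.731 / 0.933
Result: Cp ≈ 0.78349 (5 s.f.)

0.78349


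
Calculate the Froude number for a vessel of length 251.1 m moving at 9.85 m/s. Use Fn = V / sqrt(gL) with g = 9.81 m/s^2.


Formula: Fn = V / sqrt(g * L)
Step 1 — g * L = 9.81 * 251.1 = 2463.291
Step 2 — sqrt(g * L) = sqrt(2463.291) = 49.631552
Step 3 — Fn = 9.85 / 49.631552 ≈ 0.19846 (5 s.f.)

0.19846


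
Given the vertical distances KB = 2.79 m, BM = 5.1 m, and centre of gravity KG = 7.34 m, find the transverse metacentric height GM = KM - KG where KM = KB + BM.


Formula: GM = KB + BM - KG
Step 1 — KM = KB + BM = 2.79 + 5.1 = 7.89 m
Step 2 — GM = KM - KG = 7.89 - 7.34 = 0.55 m

0.55 m


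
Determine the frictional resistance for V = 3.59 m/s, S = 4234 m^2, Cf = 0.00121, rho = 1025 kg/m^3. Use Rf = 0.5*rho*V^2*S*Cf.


Formula: Rf = 0.5 * rho * V^2 * S * Cf
Step 1 — V^2 = 3.59^2 = 12.8881
Step 2 — 0.5 * rho * V^2 = 0.5 * 1025 * 12.8881 = 6605.15125
Step 3 — Rf = 6605.15125 * 4234 * 0.00121 ≈ 33839 N (5 s.f.)

33839 N


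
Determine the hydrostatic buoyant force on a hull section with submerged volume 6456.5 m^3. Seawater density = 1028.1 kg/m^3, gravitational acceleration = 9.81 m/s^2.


Formula: Fb = rho * g * V
Substituting: Fb = 1028.1 * 9.81 * 6456.5
Intermediate: 1028.1 * 9.81 = 10085.661
Result: Fb = 10085.661 * 6456.5 ≈ 65118000 N (5 s.f.)

65118000 N


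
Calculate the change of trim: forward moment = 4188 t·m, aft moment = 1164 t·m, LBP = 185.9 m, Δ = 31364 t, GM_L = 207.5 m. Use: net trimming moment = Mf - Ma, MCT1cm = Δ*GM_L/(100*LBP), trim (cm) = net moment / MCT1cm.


Formula: net trimming moment = Mf - Ma; MCT1cm = Δ*GM_L/(100*LBP); trim = net moment / MCT1cm
Step 1 — net trimming moment = 4188 - 1164 = 3024 t·m
Step 2 — MCT1cm = 31364 * 207.5 / (100 * 185.9) = 350.0823 t·m/cm
Step 3 — trim = 3024 / 350.0823 ≈ 8.6380 cm (5 s.f.)

8.6380 cm


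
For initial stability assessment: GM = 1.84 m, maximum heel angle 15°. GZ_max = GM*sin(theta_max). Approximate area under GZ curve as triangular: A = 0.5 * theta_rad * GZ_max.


Formula: GZ_max = GM * sin(theta); Area = 0.5 * theta_rad * GZ_max
Step 1 — GZ_max = 1.84 * sin(15°) = 1.84 * 0.258819 = 0.476227 m
Step 2 — theta_rad = 15 * pi/180 = 0.261799 rad
Step 3 — Area = 0.5 * 0.261799 * 0.476227 ≈ 0.062338 m·rad (5 s.f.)

0.062338 m·rad


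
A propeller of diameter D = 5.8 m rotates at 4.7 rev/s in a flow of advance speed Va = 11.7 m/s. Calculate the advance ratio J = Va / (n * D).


Formula: J = Va / (n * D)
Step 1 — n * D = 4.7 * 5.8 = 27.26
Step 2 — J = 11.7 / 27.26 ≈ 0.42920 (5 s.f.)

0.42920


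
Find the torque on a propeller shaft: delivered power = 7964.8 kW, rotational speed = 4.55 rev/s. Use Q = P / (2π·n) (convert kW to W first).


Formula: Q = P_W / (2 * pi * n)
Step 1 — P_W = 7964.8 kW * 1000 = 7964800.0 W
Step 2 — 2 * pi * n = 2 * pi * 4.55 = 28.588493
Step 3 — Q = 7964800.0 / 28.588493 ≈ 278600 N·m (5 s.f.)

278600 N·m


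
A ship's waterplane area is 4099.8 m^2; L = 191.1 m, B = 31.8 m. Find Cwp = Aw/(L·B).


Formula: Cwp = Aw / (L * B)
Step 1 — L * B = 191.1 * 31.8 = 6076.98 m^2
Step 2 — Cwp = 4099.8 / 6076.98 ≈ 0.67464 (5 s.f.)

0.67464


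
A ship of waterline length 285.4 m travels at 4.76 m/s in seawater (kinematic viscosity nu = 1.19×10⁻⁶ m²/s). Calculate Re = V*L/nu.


Formula: Re = V * L / nu
Step 1 — V * L = 4.76 * 285.4 = 1358.504 m^2/s
Step 2 — Re = 1358.504 / 1.19e-6 = 1.14e+09

1.14e+09


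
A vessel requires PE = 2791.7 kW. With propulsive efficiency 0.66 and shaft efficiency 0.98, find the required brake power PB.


Formula: PB = PE / (eta_D * eta_S)
Step 1 — combined efficiency = eta_D * eta_S = 0.66 * 0.98 = 0.6468
Step 2 — PB = 2791.7 / 0.6468 ≈ 4316.2 kW (5 s.f.)

4316.2 kW


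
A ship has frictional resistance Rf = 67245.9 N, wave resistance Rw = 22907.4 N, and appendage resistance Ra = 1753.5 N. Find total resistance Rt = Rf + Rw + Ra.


Formula: Rt = Rf + Rw + Ra
Substituting: Rt = 67245.9 + 22907.4 + 1753.5
Result: Rt = 91906.8 N

91906.8 N


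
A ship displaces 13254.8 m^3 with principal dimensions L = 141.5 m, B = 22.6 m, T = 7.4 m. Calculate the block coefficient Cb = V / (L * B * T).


Formula: Cb = V / (L * B * T)
Step 1 — L * B * T = 141.5 * 22.6 * 7.4 = 23664.46 m^3
Step 2 — Cb = 13254.8 / 23664.46 ≈ 0.56011 (5 s.f.)

0.56011


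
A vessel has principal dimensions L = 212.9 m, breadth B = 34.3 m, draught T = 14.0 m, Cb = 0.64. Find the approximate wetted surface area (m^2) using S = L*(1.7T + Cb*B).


Formula: S = 1.7*L*T + V/T with V = Cb*L*B*T, i.e. S = L * (1.7*T + Cb*B)
Step 1 — 1.7*T = 1.7 * 14.0 = 23.8 m
Step 2 — Cb*B = 0.64 * 34.3 = 21.952 m
Step 3 — 1.7*T + Cb*B = 23.8 + 21.952 = 45.752 m
Step 4 — S = 212.9 * 45.752 ≈ 9740.6 m^2 (5 s.f.)

9740.6 m^2


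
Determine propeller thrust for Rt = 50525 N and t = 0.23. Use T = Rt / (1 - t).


Formula: T = Rt / (1 - t)
Step 1 — (1 - t) = 1 - 0.23 = 0.77
Step 2 — T = 50525 / 0.77 ≈ 65617 N (5 s.f.)

65617 N


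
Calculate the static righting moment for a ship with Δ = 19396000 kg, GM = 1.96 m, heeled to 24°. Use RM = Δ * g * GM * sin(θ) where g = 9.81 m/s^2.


Formula: GZ = GM * sin(theta); RM = disp * g * GZ
Step 1 — GZ = 1.96 * sin(24°) = 1.96 * 0.406737 = 0.797205 m
Step 2 — RM = 19396000 * 9.81 * 0.797205 ≈ 151690000 N·m (5 s.f.)

151690000 N·m


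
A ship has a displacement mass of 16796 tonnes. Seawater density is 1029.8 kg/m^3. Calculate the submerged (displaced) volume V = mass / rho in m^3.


Formula: V = mass / rho
Step 1 — convert tonnes to kg: 16796 t * 1000 = 16796000 kg
Step 2 — V = 16796000 / 1029.8 ≈ 16310 m^3 (5 s.f.)

16310 m^3


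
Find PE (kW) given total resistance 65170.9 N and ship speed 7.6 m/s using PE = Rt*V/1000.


Formula: PE = Rt * V / 1000 (kW)
Step 1 — PE (W) = 65170.9 * 7.6 = 495298.84 W
Step 2 — PE (kW) = 495298.84 / 1000 ≈ 495.30 kW (5 s.f.)

495.30 kW


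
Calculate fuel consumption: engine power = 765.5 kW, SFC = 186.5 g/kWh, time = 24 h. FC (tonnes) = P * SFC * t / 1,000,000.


Formula: FC (tonnes) = P * SFC * t / 1,000,000
Step 1 — P * SFC * t = 765.5 * 186.5 * 24 = 3426378.0 g
Step 2 — FC (tonnes) = 3426378.0 / 1,000,000 ≈ 3.4264 tonnes (5 s.f.)

3.4264 tonnes


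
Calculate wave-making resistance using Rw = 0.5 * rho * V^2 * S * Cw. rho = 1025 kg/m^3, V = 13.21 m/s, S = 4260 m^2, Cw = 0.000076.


Formula: Rw = 0.5 * rho * V^2 * S * Cw
Step 1 — V^2 = 13.21^2 = 174.5041
Step 2 — 0.5 * rho * V^2 = 0.5 * 1025 * 174.5041 = 89433.35125
Step 3 — Rw = 89433.35125 * 4260 * 0.000076 ≈ 28955 N (5 s.f.)

28955 N


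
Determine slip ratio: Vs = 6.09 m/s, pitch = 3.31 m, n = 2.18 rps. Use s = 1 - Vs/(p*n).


Formula: s = 1 - Vs / (p * n)
Step 1 — p * n = 3.31 * 2.18 = 7.2158
Step 2 — Vs / (p*n) = 6.09 / 7.2158 = 0.843981 (6 d.p.)
Step 3 — s = 1 - 0.843981 = 0.156019

0.156019


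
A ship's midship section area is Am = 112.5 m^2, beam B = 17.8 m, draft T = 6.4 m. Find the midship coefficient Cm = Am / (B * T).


Formula: Cm = Am / (B * T)
Step 1 — B * T = 17.8 * 6.4 = 113.92 m^2
Step 2 — Cm = 112.5 / 113.92 ≈ 0.98754 (5 s.f.)

0.98754


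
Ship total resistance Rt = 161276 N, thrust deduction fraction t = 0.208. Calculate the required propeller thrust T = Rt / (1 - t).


Formula: T = Rt / (1 - t)
Step 1 — (1 - t) = 1 - 0.208 = 0.792
Step 2 — T = 161276 / 0.792 ≈ 203630 N (5 s.f.)

203630 N


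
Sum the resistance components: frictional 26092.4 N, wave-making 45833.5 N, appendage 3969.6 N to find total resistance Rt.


Formula: Rt = Rf + Rw + Ra
Substituting: Rt = 26092.4 + 45833.5 + 3969.6
Result: Rt = 75895.5 N

75895.5 N
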